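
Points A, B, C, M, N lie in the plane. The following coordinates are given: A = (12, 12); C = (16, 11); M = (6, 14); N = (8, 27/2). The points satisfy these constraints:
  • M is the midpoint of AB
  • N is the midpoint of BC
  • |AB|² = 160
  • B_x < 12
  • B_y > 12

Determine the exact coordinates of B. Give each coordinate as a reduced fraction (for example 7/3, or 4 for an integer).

1. B_x = 0  [B = 2·M−A = 2·(6, 14)−(12, 12)]
2. B_y = 16  [B = 2·M−A = 2·(6, 14)−(12, 12)]
   so B = (0, 16)

B = (0, 16)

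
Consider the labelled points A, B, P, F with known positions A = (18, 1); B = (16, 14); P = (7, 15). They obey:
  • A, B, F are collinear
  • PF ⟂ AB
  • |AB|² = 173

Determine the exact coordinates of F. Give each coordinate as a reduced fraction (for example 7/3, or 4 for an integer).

F = (2706/173, 2825/173)

1. F_x = 2706/173  [[A, B, F are collinear ⇒ -13x-2y+236=0] ∩ [PF ⟂ AB ⇒ -2x+13y-181=0]]
2. F_y = 2825/173  [[A, B, F are collinear ⇒ -13x-2y+236=0] ∩ [PF ⟂ AB ⇒ -2x+13y-181=0]]
   so F = (2706/173, 2825/173)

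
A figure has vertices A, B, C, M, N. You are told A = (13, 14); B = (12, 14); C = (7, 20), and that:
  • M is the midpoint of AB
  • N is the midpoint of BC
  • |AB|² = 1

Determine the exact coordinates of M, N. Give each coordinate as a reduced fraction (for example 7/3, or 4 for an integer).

M = (25/2, 14)
N = (19/2, 17)

1. M_x = 25/2  [2·M = A+B = (13, 14)+(12, 14)]
2. M_y = 14  [2·M = A+B = (13, 14)+(12, 14)]
   so M = (25/2, 14)
3. N_x = 19/2  [2·N = B+C = (12, 14)+(7, 20)]
4. N_y = 17  [2·N = B+C = (12, 14)+(7, 20)]
   so N = (19/2, 17)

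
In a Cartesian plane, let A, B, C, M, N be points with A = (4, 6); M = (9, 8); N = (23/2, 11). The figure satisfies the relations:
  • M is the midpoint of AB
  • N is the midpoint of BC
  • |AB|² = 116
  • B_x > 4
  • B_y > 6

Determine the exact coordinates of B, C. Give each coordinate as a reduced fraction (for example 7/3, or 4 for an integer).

B = (14, 10)
C = (9, 12)

1. B_x = 14  [B = 2·M−A = 2·(9, 8)−(4, 6)]
2. B_y = 10  [B = 2·M−A = 2·(9, 8)−(4, 6)]
   so B = (14, 10)
3. C_x = 9  [C = 2·N−B = 2·(23/2, 11)−(14, 10)]
4. C_y = 12  [C = 2·N−B = 2·(23/2, 11)−(14, 10)]
   so C = (9, 12)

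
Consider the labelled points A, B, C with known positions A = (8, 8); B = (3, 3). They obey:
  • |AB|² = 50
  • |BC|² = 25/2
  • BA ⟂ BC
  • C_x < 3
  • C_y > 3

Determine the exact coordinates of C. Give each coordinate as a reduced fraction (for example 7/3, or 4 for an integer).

C = (1/2, 11/2)

1. C_x = 1/2  [[BA ⟂ BC ⇒ 5x+5y-30=0] ∩ [|C−(3, 3)|²=25/2]]
2. C_y = 11/2  [[BA ⟂ BC ⇒ 5x+5y-30=0] ∩ [|C−(3, 3)|²=25/2]]
   so C = (1/2, 11/2)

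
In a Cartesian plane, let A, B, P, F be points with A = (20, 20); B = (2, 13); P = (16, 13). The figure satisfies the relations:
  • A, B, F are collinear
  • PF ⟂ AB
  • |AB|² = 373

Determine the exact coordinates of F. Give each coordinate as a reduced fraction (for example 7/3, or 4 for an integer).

F = (5282/373, 6613/373)

1. F_x = 5282/373  [[A, B, F are collinear ⇒ 7x-18y+220=0] ∩ [PF ⟂ AB ⇒ -18x-7y+379=0]]
2. F_y = 6613/373  [[A, B, F are collinear ⇒ 7x-18y+220=0] ∩ [PF ⟂ AB ⇒ -18x-7y+379=0]]
   so F = (5282/373, 6613/373)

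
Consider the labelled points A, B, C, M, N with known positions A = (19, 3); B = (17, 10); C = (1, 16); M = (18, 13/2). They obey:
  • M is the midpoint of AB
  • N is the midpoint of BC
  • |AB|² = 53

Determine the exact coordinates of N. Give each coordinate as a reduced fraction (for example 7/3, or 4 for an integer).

N = (9, 13)

1. N_x = 9  [2·N = B+C = (17, 10)+(1, 16)]
2. N_y = 13  [2·N = B+C = (17, 10)+(1, 16)]
   so N = (9, 13)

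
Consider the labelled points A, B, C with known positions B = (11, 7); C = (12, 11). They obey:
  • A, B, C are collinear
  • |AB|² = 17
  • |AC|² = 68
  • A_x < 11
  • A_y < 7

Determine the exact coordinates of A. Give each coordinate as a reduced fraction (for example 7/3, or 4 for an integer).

1. A_x = 10  [[A, B, C are collinear ⇒ -4x+1y+37=0] ∩ [|A−(11, 7)|²=17]]
2. A_y = 3  [[A, B, C are collinear ⇒ -4x+1y+37=0] ∩ [|A−(11, 7)|²=17]]
   so A = (10, 3)

A = (10, 3)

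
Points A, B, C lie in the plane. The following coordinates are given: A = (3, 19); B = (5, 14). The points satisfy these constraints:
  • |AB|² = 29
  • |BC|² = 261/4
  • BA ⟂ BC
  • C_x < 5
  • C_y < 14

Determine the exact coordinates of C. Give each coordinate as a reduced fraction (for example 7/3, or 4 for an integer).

C = (-5/2, 11)

1. C_x = -5/2  [[BA ⟂ BC ⇒ -2x+5y-60=0] ∩ [|C−(5, 14)|²=261/4]]
2. C_y = 11  [[BA ⟂ BC ⇒ -2x+5y-60=0] ∩ [|C−(5, 14)|²=261/4]]
   so C = (-5/2, 11)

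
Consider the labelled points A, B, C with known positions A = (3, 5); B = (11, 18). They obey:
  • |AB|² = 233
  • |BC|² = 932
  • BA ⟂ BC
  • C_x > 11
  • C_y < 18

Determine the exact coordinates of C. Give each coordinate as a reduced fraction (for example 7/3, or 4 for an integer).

1. C_x = 37  [[BA ⟂ BC ⇒ -8x-13y+322=0] ∩ [|C−(11, 18)|²=932]]
2. C_y = 2  [[BA ⟂ BC ⇒ -8x-13y+322=0] ∩ [|C−(11, 18)|²=932]]
   so C = (37, 2)

C = (37, 2)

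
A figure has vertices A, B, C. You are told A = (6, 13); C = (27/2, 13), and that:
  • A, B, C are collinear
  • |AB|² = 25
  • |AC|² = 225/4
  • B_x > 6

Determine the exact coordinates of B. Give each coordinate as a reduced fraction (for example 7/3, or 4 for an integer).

1. B_x = 11  [[A, B, C are collinear ⇒ -15/2y+195/2=0] ∩ [|B−(6, 13)|²=25]]
2. B_y = 13  [[A, B, C are collinear ⇒ -15/2y+195/2=0] ∩ [|B−(6, 13)|²=25]]
   so B = (11, 13)

B = (11, 13)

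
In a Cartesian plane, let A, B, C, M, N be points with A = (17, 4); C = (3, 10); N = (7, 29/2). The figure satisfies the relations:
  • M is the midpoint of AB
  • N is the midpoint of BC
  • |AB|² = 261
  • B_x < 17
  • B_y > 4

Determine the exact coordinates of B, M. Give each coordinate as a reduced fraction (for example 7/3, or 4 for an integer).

1. B_x = 11  [B = 2·N−C = 2·(7, 29/2)−(3, 10)]
2. B_y = 19  [B = 2·N−C = 2·(7, 29/2)−(3, 10)]
   so B = (11, 19)
3. M_x = 14  [2·M = A+B = (17, 4)+(11, 19)]
4. M_y = 23/2  [2·M = A+B = (17, 4)+(11, 19)]
   so M = (14, 23/2)

B = (11, 19)
M = (14, 23/2)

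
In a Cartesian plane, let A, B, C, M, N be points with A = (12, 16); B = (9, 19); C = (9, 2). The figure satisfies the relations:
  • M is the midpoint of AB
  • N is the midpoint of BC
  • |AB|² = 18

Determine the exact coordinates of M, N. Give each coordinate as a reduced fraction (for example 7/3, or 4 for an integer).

M = (21/2, 35/2)
N = (9, 21/2)

1. M_x = 21/2  [2·M = A+B = (12, 16)+(9, 19)]
2. M_y = 35/2  [2·M = A+B = (12, 16)+(9, 19)]
   so M = (21/2, 35/2)
3. N_x = 9  [2·N = B+C = (9, 19)+(9, 2)]
4. N_y = 21/2  [2·N = B+C = (9, 19)+(9, 2)]
   so N = (9, 21/2)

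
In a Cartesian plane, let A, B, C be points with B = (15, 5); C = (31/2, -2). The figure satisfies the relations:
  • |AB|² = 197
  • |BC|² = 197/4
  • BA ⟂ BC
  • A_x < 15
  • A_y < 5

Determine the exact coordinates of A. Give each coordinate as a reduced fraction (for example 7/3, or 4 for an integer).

A = (1, 4)

1. A_x = 1  [[BA ⟂ BC ⇒ 1/2x-7y+55/2=0] ∩ [|A−(15, 5)|²=197]]
2. A_y = 4  [[BA ⟂ BC ⇒ 1/2x-7y+55/2=0] ∩ [|A−(15, 5)|²=197]]
   so A = (1, 4)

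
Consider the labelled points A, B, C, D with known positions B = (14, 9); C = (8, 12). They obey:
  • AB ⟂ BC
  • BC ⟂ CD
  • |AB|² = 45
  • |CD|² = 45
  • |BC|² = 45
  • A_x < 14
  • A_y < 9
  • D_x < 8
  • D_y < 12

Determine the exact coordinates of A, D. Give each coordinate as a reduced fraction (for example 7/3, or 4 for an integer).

1. A_x = 11  [[AB ⟂ BC ⇒ 6x-3y-57=0] ∩ [|A−(14, 9)|²=45]]
2. A_y = 3  [[AB ⟂ BC ⇒ 6x-3y-57=0] ∩ [|A−(14, 9)|²=45]]
   so A = (11, 3)
3. D_x = 5  [[BC ⟂ CD ⇒ -6x+3y+12=0] ∩ [|D−(8, 12)|²=45]]
4. D_y = 6  [[BC ⟂ CD ⇒ -6x+3y+12=0] ∩ [|D−(8, 12)|²=45]]
   so D = (5, 6)

A = (11, 3)
D = (5, 6)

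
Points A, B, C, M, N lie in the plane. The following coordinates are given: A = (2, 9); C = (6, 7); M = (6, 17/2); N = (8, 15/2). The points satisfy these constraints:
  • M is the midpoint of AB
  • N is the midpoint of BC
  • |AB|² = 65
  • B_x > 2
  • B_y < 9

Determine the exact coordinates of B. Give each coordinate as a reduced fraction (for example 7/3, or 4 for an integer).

B = (10, 8)

1. B_x = 10  [B = 2·M−A = 2·(6, 17/2)−(2, 9)]
2. B_y = 8  [B = 2·M−A = 2·(6, 17/2)−(2, 9)]
   so B = (10, 8)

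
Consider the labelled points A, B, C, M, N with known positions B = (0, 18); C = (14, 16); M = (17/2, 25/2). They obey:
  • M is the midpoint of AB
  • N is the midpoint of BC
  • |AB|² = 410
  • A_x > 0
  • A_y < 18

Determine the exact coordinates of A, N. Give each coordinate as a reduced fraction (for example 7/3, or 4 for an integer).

A = (17, 7)
N = (7, 17)

1. A_x = 17  [A = 2·M−B = 2·(17/2, 25/2)−(0, 18)]
2. A_y = 7  [A = 2·M−B = 2·(17/2, 25/2)−(0, 18)]
   so A = (17, 7)
3. N_x = 7  [2·N = B+C = (0, 18)+(14, 16)]
4. N_y = 17  [2·N = B+C = (0, 18)+(14, 16)]
   so N = (7, 17)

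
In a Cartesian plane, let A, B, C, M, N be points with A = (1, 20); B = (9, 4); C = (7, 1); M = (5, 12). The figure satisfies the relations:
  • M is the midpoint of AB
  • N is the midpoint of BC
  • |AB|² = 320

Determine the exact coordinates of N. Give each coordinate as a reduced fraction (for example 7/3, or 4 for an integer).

N = (8, 5/2)

1. N_x = 8  [2·N = B+C = (9, 4)+(7, 1)]
2. N_y = 5/2  [2·N = B+C = (9, 4)+(7, 1)]
   so N = (8, 5/2)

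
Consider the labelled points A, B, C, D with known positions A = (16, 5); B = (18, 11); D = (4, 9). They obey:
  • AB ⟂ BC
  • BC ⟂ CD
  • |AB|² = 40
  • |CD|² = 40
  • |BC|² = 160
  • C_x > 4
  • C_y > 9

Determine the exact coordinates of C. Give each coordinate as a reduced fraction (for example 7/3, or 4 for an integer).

C = (6, 15)

1. C_x = 6  [[AB ⟂ BC ⇒ 2x+6y-102=0] ∩ [|C−(4, 9)|²=40]]
2. C_y = 15  [[AB ⟂ BC ⇒ 2x+6y-102=0] ∩ [|C−(4, 9)|²=40]]
   so C = (6, 15)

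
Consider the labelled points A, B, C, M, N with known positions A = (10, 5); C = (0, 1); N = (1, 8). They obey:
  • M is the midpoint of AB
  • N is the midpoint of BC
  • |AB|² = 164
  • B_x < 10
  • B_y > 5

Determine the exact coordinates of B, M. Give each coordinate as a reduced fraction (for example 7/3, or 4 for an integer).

1. B_x = 2  [B = 2·N−C = 2·(1, 8)−(0, 1)]
2. B_y = 15  [B = 2·N−C = 2·(1, 8)−(0, 1)]
   so B = (2, 15)
3. M_x = 6  [2·M = A+B = (10, 5)+(2, 15)]
4. M_y = 10  [2·M = A+B = (10, 5)+(2, 15)]
   so M = (6, 10)

B = (2, 15)
M = (6, 10)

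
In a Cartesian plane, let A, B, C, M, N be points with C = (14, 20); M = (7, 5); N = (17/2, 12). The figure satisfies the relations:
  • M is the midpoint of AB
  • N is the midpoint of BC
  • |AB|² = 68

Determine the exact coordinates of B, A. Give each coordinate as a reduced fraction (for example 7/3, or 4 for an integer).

B = (3, 4)
A = (11, 6)

1. B_x = 3  [B = 2·N−C = 2·(17/2, 12)−(14, 20)]
2. B_y = 4  [B = 2·N−C = 2·(17/2, 12)−(14, 20)]
   so B = (3, 4)
3. A_x = 11  [A = 2·M−B = 2·(7, 5)−(3, 4)]
4. A_y = 6  [A = 2·M−B = 2·(7, 5)−(3, 4)]
   so A = (11, 6)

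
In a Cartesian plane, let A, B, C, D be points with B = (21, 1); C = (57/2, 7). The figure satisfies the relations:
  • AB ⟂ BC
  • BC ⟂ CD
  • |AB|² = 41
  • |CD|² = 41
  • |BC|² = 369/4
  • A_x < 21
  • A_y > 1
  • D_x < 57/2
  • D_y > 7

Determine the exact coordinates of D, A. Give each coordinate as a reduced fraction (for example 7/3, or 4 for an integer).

D = (49/2, 12)
A = (17, 6)

1. D_x = 49/2  [[BC ⟂ CD ⇒ 15/2x+6y-1023/4=0] ∩ [|D−(57/2, 7)|²=41]]
2. D_y = 12  [[BC ⟂ CD ⇒ 15/2x+6y-1023/4=0] ∩ [|D−(57/2, 7)|²=41]]
   so D = (49/2, 12)
3. A_x = 17  [[AB ⟂ BC ⇒ -15/2x-6y+327/2=0] ∩ [|A−(21, 1)|²=41]]
4. A_y = 6  [[AB ⟂ BC ⇒ -15/2x-6y+327/2=0] ∩ [|A−(21, 1)|²=41]]
   so A = (17, 6)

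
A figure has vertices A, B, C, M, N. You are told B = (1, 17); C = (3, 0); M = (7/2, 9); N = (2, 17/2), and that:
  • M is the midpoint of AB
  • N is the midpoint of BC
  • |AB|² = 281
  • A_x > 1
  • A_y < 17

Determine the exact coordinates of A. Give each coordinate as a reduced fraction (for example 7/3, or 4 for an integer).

1. A_x = 6  [A = 2·M−B = 2·(7/2, 9)−(1, 17)]
2. A_y = 1  [A = 2·M−B = 2·(7/2, 9)−(1, 17)]
   so A = (6, 1)

A = (6, 1)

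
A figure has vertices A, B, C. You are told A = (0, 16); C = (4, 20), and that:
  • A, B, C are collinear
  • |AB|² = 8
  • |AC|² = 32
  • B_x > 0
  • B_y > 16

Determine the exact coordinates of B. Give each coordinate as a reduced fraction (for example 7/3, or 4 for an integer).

B = (2, 18)

1. B_x = 2  [[A, B, C are collinear ⇒ 4x-4y+64=0] ∩ [|B−(0, 16)|²=8]]
2. B_y = 18  [[A, B, C are collinear ⇒ 4x-4y+64=0] ∩ [|B−(0, 16)|²=8]]
   so B = (2, 18)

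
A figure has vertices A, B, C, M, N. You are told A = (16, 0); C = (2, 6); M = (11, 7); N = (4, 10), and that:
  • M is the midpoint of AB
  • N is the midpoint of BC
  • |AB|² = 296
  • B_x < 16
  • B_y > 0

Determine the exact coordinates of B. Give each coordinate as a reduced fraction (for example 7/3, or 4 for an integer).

1. B_x = 6  [B = 2·M−A = 2·(11, 7)−(16, 0)]
2. B_y = 14  [B = 2·M−A = 2·(11, 7)−(16, 0)]
   so B = (6, 14)

B = (6, 14)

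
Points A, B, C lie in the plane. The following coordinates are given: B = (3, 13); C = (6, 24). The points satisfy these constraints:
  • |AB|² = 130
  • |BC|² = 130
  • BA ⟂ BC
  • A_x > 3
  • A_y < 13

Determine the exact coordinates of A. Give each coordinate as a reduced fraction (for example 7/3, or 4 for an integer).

1. A_x = 14  [[BA ⟂ BC ⇒ 3x+11y-152=0] ∩ [|A−(3, 13)|²=130]]
2. A_y = 10  [[BA ⟂ BC ⇒ 3x+11y-152=0] ∩ [|A−(3, 13)|²=130]]
   so A = (14, 10)

A = (14, 10)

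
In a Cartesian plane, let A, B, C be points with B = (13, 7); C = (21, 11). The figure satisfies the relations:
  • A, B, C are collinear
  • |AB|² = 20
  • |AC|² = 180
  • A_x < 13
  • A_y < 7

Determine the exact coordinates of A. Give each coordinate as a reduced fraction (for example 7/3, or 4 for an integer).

1. A_x = 9  [[A, B, C are collinear ⇒ -4x+8y-4=0] ∩ [|A−(13, 7)|²=20]]
2. A_y = 5  [[A, B, C are collinear ⇒ -4x+8y-4=0] ∩ [|A−(13, 7)|²=20]]
   so A = (9, 5)

A = (9, 5)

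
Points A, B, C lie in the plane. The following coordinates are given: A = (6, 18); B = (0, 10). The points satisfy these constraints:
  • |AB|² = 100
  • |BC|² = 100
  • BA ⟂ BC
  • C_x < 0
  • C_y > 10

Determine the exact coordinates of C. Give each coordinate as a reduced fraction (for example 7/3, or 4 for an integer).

C = (-8, 16)

1. C_x = -8  [[BA ⟂ BC ⇒ 6x+8y-80=0] ∩ [|C−(0, 10)|²=100]]
2. C_y = 16  [[BA ⟂ BC ⇒ 6x+8y-80=0] ∩ [|C−(0, 10)|²=100]]
   so C = (-8, 16)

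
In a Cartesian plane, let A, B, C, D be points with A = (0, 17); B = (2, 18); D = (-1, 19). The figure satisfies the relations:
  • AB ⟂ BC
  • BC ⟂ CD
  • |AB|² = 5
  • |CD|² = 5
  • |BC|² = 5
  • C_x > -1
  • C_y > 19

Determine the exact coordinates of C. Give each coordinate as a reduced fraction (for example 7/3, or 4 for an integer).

C = (1, 20)

1. C_x = 1  [[AB ⟂ BC ⇒ 2x+1y-22=0] ∩ [|C−(-1, 19)|²=5]]
2. C_y = 20  [[AB ⟂ BC ⇒ 2x+1y-22=0] ∩ [|C−(-1, 19)|²=5]]
   so C = (1, 20)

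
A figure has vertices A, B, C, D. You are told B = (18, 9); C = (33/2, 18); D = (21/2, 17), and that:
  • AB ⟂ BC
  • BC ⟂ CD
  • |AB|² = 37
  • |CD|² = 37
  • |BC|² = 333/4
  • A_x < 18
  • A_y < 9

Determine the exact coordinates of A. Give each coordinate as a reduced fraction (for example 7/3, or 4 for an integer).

A = (12, 8)

1. A_x = 12  [[AB ⟂ BC ⇒ 3/2x-9y+54=0] ∩ [|A−(18, 9)|²=37]]
2. A_y = 8  [[AB ⟂ BC ⇒ 3/2x-9y+54=0] ∩ [|A−(18, 9)|²=37]]
   so A = (12, 8)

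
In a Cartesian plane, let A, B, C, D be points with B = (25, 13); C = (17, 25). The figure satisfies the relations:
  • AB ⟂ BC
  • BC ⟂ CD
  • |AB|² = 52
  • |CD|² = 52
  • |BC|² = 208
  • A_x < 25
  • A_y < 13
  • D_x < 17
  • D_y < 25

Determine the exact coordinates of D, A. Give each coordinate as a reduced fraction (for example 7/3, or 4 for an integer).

1. D_x = 11  [[BC ⟂ CD ⇒ -8x+12y-164=0] ∩ [|D−(17, 25)|²=52]]
2. D_y = 21  [[BC ⟂ CD ⇒ -8x+12y-164=0] ∩ [|D−(17, 25)|²=52]]
   so D = (11, 21)
3. A_x = 19  [[AB ⟂ BC ⇒ 8x-12y-44=0] ∩ [|A−(25, 13)|²=52]]
4. A_y = 9  [[AB ⟂ BC ⇒ 8x-12y-44=0] ∩ [|A−(25, 13)|²=52]]
   so A = (19, 9)

D = (11, 21)
A = (19, 9)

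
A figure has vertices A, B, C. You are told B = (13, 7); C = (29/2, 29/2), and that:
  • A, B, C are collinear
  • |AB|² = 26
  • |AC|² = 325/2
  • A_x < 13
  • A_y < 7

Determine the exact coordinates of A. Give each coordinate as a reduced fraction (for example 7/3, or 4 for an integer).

1. A_x = 12  [[A, B, C are collinear ⇒ -15/2x+3/2y+87=0] ∩ [|A−(13, 7)|²=26]]
2. A_y = 2  [[A, B, C are collinear ⇒ -15/2x+3/2y+87=0] ∩ [|A−(13, 7)|²=26]]
   so A = (12, 2)

A = (12, 2)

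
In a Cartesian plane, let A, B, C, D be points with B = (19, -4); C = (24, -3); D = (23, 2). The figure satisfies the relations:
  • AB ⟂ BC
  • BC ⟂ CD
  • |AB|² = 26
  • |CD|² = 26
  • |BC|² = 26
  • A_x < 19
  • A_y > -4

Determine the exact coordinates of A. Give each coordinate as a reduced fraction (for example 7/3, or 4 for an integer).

A = (18, 1)

1. A_x = 18  [[AB ⟂ BC ⇒ -5x-1y+91=0] ∩ [|A−(19, -4)|²=26]]
2. A_y = 1  [[AB ⟂ BC ⇒ -5x-1y+91=0] ∩ [|A−(19, -4)|²=26]]
   so A = (18, 1)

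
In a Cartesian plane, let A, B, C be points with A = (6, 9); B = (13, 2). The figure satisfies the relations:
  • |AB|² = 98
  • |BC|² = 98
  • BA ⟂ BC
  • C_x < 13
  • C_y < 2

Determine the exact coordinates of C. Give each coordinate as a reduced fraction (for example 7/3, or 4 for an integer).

C = (6, -5)

1. C_x = 6  [[BA ⟂ BC ⇒ -7x+7y+77=0] ∩ [|C−(13, 2)|²=98]]
2. C_y = -5  [[BA ⟂ BC ⇒ -7x+7y+77=0] ∩ [|C−(13, 2)|²=98]]
   so C = (6, -5)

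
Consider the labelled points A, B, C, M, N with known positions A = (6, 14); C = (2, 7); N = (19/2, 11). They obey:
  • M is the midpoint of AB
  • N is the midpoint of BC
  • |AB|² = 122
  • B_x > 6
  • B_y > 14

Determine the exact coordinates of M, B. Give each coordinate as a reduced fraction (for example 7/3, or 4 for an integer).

M = (23/2, 29/2)
B = (17, 15)

1. B_x = 17  [B = 2·N−C = 2·(19/2, 11)−(2, 7)]
2. B_y = 15  [B = 2·N−C = 2·(19/2, 11)−(2, 7)]
   so B = (17, 15)
3. M_x = 23/2  [2·M = A+B = (6, 14)+(17, 15)]
4. M_y = 29/2  [2·M = A+B = (6, 14)+(17, 15)]
   so M = (23/2, 29/2)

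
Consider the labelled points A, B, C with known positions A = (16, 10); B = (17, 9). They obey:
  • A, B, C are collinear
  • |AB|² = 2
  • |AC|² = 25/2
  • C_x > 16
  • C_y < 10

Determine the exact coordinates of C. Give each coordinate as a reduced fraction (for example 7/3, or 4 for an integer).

C = (37/2, 15/2)

1. C_x = 37/2  [[A, B, C are collinear ⇒ 1x+1y-26=0] ∩ [|C−(16, 10)|²=25/2]]
2. C_y = 15/2  [[A, B, C are collinear ⇒ 1x+1y-26=0] ∩ [|C−(16, 10)|²=25/2]]
   so C = (37/2, 15/2)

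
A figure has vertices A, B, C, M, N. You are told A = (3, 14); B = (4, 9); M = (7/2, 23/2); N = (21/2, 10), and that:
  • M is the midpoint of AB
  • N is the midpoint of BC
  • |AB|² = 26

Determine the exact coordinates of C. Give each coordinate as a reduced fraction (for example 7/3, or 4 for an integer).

C = (17, 11)

1. C_x = 17  [C = 2·N−B = 2·(21/2, 10)−(4, 9)]
2. C_y = 11  [C = 2·N−B = 2·(21/2, 10)−(4, 9)]
   so C = (17, 11)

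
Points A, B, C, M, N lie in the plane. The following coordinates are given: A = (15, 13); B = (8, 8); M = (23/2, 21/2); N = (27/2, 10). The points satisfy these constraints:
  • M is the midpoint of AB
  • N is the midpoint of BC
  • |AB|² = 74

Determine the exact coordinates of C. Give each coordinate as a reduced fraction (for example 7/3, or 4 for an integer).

1. C_x = 19  [C = 2·N−B = 2·(27/2, 10)−(8, 8)]
2. C_y = 12  [C = 2·N−B = 2·(27/2, 10)−(8, 8)]
   so C = (19, 12)

C = (19, 12)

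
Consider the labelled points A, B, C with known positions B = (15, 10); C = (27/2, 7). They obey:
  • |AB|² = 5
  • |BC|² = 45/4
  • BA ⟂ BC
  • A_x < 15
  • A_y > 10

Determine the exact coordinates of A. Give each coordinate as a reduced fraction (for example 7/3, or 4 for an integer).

1. A_x = 13  [[BA ⟂ BC ⇒ -3/2x-3y+105/2=0] ∩ [|A−(15, 10)|²=5]]
2. A_y = 11  [[BA ⟂ BC ⇒ -3/2x-3y+105/2=0] ∩ [|A−(15, 10)|²=5]]
   so A = (13, 11)

A = (13, 11)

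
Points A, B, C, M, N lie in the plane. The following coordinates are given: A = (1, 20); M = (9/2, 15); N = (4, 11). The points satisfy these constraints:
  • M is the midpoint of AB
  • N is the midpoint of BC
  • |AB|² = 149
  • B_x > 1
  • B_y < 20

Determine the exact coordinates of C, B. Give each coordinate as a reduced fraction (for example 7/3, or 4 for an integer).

1. B_x = 8  [B = 2·M−A = 2·(9/2, 15)−(1, 20)]
2. B_y = 10  [B = 2·M−A = 2·(9/2, 15)−(1, 20)]
   so B = (8, 10)
3. C_x = 0  [C = 2·N−B = 2·(4, 11)−(8, 10)]
4. C_y = 12  [C = 2·N−B = 2·(4, 11)−(8, 10)]
   so C = (0, 12)

C = (0, 12)
B = (8, 10)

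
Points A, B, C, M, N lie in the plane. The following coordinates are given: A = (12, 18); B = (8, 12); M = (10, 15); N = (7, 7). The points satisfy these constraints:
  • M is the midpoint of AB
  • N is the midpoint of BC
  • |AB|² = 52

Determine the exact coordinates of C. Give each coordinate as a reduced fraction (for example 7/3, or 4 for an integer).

1. C_x = 6  [C = 2·N−B = 2·(7, 7)−(8, 12)]
2. C_y = 2  [C = 2·N−B = 2·(7, 7)−(8, 12)]
   so C = (6, 2)

C = (6, 2)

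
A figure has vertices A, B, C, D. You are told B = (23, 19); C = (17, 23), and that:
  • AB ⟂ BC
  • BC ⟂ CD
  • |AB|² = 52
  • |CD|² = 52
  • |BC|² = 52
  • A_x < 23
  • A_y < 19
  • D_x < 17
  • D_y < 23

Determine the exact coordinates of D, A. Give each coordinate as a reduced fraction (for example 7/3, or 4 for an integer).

D = (13, 17)
A = (19, 13)

1. D_x = 13  [[BC ⟂ CD ⇒ -6x+4y+10=0] ∩ [|D−(17, 23)|²=52]]
2. D_y = 17  [[BC ⟂ CD ⇒ -6x+4y+10=0] ∩ [|D−(17, 23)|²=52]]
   so D = (13, 17)
3. A_x = 19  [[AB ⟂ BC ⇒ 6x-4y-62=0] ∩ [|A−(23, 19)|²=52]]
4. A_y = 13  [[AB ⟂ BC ⇒ 6x-4y-62=0] ∩ [|A−(23, 19)|²=52]]
   so A = (19, 13)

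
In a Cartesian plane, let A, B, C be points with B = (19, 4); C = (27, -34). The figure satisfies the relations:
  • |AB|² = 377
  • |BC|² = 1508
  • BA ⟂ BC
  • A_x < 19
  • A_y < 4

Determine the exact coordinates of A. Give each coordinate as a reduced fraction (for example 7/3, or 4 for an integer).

1. A_x = 0  [[BA ⟂ BC ⇒ 8x-38y=0] ∩ [|A−(19, 4)|²=377]]
2. A_y = 0  [[BA ⟂ BC ⇒ 8x-38y=0] ∩ [|A−(19, 4)|²=377]]
   so A = (0, 0)

A = (0, 0)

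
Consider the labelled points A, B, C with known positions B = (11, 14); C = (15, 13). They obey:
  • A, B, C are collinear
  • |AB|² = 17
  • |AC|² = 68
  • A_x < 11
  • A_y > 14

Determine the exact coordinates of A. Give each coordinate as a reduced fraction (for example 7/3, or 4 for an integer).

A = (7, 15)

1. A_x = 7  [[A, B, C are collinear ⇒ 1x+4y-67=0] ∩ [|A−(11, 14)|²=17]]
2. A_y = 15  [[A, B, C are collinear ⇒ 1x+4y-67=0] ∩ [|A−(11, 14)|²=17]]
   so A = (7, 15)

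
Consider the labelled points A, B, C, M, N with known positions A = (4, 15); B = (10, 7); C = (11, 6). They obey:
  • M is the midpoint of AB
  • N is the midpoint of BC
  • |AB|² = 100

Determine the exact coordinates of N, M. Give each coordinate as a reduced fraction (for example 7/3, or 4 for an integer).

1. M_x = 7  [2·M = A+B = (4, 15)+(10, 7)]
2. M_y = 11  [2·M = A+B = (4, 15)+(10, 7)]
   so M = (7, 11)
3. N_x = 21/2  [2·N = B+C = (10, 7)+(11, 6)]
4. N_y = 13/2  [2·N = B+C = (10, 7)+(11, 6)]
   so N = (21/2, 13/2)

N = (21/2, 13/2)
M = (7, 11)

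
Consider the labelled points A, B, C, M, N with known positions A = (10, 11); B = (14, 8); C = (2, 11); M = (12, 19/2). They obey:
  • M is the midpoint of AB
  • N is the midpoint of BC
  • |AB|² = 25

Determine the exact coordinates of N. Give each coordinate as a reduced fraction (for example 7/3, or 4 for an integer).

N = (8, 19/2)

1. N_x = 8  [2·N = B+C = (14, 8)+(2, 11)]
2. N_y = 19/2  [2·N = B+C = (14, 8)+(2, 11)]
   so N = (8, 19/2)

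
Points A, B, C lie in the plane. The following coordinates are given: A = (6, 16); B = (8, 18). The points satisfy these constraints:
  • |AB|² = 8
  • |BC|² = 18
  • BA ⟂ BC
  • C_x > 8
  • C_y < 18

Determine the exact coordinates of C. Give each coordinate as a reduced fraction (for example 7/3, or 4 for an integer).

C = (11, 15)

1. C_x = 11  [[BA ⟂ BC ⇒ -2x-2y+52=0] ∩ [|C−(8, 18)|²=18]]
2. C_y = 15  [[BA ⟂ BC ⇒ -2x-2y+52=0] ∩ [|C−(8, 18)|²=18]]
   so C = (11, 15)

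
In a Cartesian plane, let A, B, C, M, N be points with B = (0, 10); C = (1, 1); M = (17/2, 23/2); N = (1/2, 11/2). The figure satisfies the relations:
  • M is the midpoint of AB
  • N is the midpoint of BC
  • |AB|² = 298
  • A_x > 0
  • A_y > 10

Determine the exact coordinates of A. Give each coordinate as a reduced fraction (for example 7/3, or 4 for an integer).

1. A_x = 17  [A = 2·M−B = 2·(17/2, 23/2)−(0, 10)]
2. A_y = 13  [A = 2·M−B = 2·(17/2, 23/2)−(0, 10)]
   so A = (17, 13)

A = (17, 13)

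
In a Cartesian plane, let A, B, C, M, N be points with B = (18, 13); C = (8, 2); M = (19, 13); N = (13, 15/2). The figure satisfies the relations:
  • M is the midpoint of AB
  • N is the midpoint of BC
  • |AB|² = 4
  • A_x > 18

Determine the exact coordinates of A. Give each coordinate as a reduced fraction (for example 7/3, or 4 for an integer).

A = (20, 13)

1. A_x = 20  [A = 2·M−B = 2·(19, 13)−(18, 13)]
2. A_y = 13  [A = 2·M−B = 2·(19, 13)−(18, 13)]
   so A = (20, 13)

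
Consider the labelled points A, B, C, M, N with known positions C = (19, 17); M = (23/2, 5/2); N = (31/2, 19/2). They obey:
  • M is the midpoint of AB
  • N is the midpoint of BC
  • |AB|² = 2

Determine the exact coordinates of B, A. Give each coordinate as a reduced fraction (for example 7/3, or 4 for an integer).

B = (12, 2)
A = (11, 3)

1. B_x = 12  [B = 2·N−C = 2·(31/2, 19/2)−(19, 17)]
2. B_y = 2  [B = 2·N−C = 2·(31/2, 19/2)−(19, 17)]
   so B = (12, 2)
3. A_x = 11  [A = 2·M−B = 2·(23/2, 5/2)−(12, 2)]
4. A_y = 3  [A = 2·M−B = 2·(23/2, 5/2)−(12, 2)]
   so A = (11, 3)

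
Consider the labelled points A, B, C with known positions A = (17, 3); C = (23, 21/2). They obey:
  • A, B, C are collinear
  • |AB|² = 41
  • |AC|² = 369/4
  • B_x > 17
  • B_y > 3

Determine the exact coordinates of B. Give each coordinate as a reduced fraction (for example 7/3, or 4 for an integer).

1. B_x = 21  [[A, B, C are collinear ⇒ 15/2x-6y-219/2=0] ∩ [|B−(17, 3)|²=41]]
2. B_y = 8  [[A, B, C are collinear ⇒ 15/2x-6y-219/2=0] ∩ [|B−(17, 3)|²=41]]
   so B = (21, 8)

B = (21, 8)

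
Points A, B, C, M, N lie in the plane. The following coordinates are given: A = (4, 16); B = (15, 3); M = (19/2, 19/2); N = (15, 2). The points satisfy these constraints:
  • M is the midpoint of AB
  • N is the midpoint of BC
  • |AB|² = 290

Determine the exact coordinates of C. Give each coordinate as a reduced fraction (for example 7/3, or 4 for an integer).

C = (15, 1)

1. C_x = 15  [C = 2·N−B = 2·(15, 2)−(15, 3)]
2. C_y = 1  [C = 2·N−B = 2·(15, 2)−(15, 3)]
   so C = (15, 1)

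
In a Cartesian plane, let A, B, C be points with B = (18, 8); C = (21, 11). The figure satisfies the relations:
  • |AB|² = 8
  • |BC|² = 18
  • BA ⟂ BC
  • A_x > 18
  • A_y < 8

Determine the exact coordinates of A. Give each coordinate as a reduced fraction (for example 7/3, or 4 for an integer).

1. A_x = 20  [[BA ⟂ BC ⇒ 3x+3y-78=0] ∩ [|A−(18, 8)|²=8]]
2. A_y = 6  [[BA ⟂ BC ⇒ 3x+3y-78=0] ∩ [|A−(18, 8)|²=8]]
   so A = (20, 6)

A = (20, 6)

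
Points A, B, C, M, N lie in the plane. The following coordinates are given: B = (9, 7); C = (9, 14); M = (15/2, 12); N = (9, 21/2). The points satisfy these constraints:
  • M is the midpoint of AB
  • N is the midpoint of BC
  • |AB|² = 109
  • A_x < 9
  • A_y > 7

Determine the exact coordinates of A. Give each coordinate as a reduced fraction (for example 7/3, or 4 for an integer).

A = (6, 17)

1. A_x = 6  [A = 2·M−B = 2·(15/2, 12)−(9, 7)]
2. A_y = 17  [A = 2·M−B = 2·(15/2, 12)−(9, 7)]
   so A = (6, 17)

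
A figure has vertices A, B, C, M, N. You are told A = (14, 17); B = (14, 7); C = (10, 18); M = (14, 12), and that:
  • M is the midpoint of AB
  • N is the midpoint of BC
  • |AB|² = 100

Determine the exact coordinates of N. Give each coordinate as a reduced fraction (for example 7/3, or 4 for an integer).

N = (12, 25/2)

1. N_x = 12  [2·N = B+C = (14, 7)+(10, 18)]
2. N_y = 25/2  [2·N = B+C = (14, 7)+(10, 18)]
   so N = (12, 25/2)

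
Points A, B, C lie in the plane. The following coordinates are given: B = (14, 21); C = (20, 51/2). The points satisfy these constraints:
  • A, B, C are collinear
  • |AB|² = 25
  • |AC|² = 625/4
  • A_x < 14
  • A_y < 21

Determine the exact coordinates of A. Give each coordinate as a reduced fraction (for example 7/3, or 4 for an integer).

1. A_x = 10  [[A, B, C are collinear ⇒ -9/2x+6y-63=0] ∩ [|A−(14, 21)|²=25]]
2. A_y = 18  [[A, B, C are collinear ⇒ -9/2x+6y-63=0] ∩ [|A−(14, 21)|²=25]]
   so A = (10, 18)

A = (10, 18)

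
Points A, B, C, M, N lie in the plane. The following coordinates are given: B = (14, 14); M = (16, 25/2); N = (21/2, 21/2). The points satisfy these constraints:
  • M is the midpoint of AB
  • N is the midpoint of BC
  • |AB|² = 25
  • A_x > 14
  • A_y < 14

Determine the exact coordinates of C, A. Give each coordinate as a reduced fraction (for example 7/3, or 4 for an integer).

C = (7, 7)
A = (18, 11)

1. A_x = 18  [A = 2·M−B = 2·(16, 25/2)−(14, 14)]
2. A_y = 11  [A = 2·M−B = 2·(16, 25/2)−(14, 14)]
   so A = (18, 11)
3. C_x = 7  [C = 2·N−B = 2·(21/2, 21/2)−(14, 14)]
4. C_y = 7  [C = 2·N−B = 2·(21/2, 21/2)−(14, 14)]
   so C = (7, 7)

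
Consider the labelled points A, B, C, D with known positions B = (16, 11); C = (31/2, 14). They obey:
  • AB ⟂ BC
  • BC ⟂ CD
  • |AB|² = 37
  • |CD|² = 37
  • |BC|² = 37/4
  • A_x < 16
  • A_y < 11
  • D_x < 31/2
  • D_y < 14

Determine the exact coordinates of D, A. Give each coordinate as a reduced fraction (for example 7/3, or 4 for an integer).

D = (19/2, 13)
A = (10, 10)

1. D_x = 19/2  [[BC ⟂ CD ⇒ -1/2x+3y-137/4=0] ∩ [|D−(31/2, 14)|²=37]]
2. D_y = 13  [[BC ⟂ CD ⇒ -1/2x+3y-137/4=0] ∩ [|D−(31/2, 14)|²=37]]
   so D = (19/2, 13)
3. A_x = 10  [[AB ⟂ BC ⇒ 1/2x-3y+25=0] ∩ [|A−(16, 11)|²=37]]
4. A_y = 10  [[AB ⟂ BC ⇒ 1/2x-3y+25=0] ∩ [|A−(16, 11)|²=37]]
   so A = (10, 10)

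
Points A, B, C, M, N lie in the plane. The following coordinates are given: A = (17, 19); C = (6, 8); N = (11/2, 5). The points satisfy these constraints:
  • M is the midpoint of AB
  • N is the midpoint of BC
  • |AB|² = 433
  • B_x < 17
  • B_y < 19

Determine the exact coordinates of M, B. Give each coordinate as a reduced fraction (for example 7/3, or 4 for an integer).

1. B_x = 5  [B = 2·N−C = 2·(11/2, 5)−(6, 8)]
2. B_y = 2  [B = 2·N−C = 2·(11/2, 5)−(6, 8)]
   so B = (5, 2)
3. M_x = 11  [2·M = A+B = (17, 19)+(5, 2)]
4. M_y = 21/2  [2·M = A+B = (17, 19)+(5, 2)]
   so M = (11, 21/2)

M = (11, 21/2)
B = (5, 2)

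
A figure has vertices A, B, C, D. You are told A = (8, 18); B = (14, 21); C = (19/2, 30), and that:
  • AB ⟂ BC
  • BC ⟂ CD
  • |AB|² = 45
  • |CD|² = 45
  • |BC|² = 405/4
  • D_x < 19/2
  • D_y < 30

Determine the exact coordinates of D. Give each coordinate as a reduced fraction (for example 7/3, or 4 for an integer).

1. D_x = 7/2  [[BC ⟂ CD ⇒ -9/2x+9y-909/4=0] ∩ [|D−(19/2, 30)|²=45]]
2. D_y = 27  [[BC ⟂ CD ⇒ -9/2x+9y-909/4=0] ∩ [|D−(19/2, 30)|²=45]]
   so D = (7/2, 27)

D = (7/2, 27)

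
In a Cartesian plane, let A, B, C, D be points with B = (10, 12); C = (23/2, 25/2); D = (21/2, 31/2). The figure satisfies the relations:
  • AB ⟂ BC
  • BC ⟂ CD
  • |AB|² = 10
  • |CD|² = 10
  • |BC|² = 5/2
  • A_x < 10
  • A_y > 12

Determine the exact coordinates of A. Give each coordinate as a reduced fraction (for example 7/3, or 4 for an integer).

1. A_x = 9  [[AB ⟂ BC ⇒ -3/2x-1/2y+21=0] ∩ [|A−(10, 12)|²=10]]
2. A_y = 15  [[AB ⟂ BC ⇒ -3/2x-1/2y+21=0] ∩ [|A−(10, 12)|²=10]]
   so A = (9, 15)

A = (9, 15)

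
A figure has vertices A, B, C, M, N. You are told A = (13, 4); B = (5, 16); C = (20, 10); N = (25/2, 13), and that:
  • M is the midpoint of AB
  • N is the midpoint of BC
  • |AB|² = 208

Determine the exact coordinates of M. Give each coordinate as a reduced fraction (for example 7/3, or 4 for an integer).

1. M_x = 9  [2·M = A+B = (13, 4)+(5, 16)]
2. M_y = 10  [2·M = A+B = (13, 4)+(5, 16)]
   so M = (9, 10)

M = (9, 10)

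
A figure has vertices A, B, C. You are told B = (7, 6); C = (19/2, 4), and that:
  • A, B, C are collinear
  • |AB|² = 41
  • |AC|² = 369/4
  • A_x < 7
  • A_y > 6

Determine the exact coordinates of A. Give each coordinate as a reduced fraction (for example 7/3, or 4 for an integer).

A = (2, 10)

1. A_x = 2  [[A, B, C are collinear ⇒ 2x+5/2y-29=0] ∩ [|A−(7, 6)|²=41]]
2. A_y = 10  [[A, B, C are collinear ⇒ 2x+5/2y-29=0] ∩ [|A−(7, 6)|²=41]]
   so A = (2, 10)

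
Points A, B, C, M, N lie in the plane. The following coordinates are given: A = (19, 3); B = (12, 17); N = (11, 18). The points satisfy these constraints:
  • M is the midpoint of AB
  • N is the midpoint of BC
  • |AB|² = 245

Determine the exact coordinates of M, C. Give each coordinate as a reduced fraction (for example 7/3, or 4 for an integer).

M = (31/2, 10)
C = (10, 19)

1. M_x = 31/2  [2·M = A+B = (19, 3)+(12, 17)]
2. M_y = 10  [2·M = A+B = (19, 3)+(12, 17)]
   so M = (31/2, 10)
3. C_x = 10  [C = 2·N−B = 2·(11, 18)−(12, 17)]
4. C_y = 19  [C = 2·N−B = 2·(11, 18)−(12, 17)]
   so C = (10, 19)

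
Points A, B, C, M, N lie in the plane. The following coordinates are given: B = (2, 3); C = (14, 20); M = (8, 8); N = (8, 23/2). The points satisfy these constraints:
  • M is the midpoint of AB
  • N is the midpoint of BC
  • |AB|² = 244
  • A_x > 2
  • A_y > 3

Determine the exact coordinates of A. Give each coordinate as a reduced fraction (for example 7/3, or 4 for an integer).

1. A_x = 14  [A = 2·M−B = 2·(8, 8)−(2, 3)]
2. A_y = 13  [A = 2·M−B = 2·(8, 8)−(2, 3)]
   so A = (14, 13)

A = (14, 13)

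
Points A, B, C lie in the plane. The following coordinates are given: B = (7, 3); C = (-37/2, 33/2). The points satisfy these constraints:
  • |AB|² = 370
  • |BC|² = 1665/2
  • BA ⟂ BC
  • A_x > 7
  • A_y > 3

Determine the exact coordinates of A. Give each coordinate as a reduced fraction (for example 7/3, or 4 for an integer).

A = (16, 20)

1. A_x = 16  [[BA ⟂ BC ⇒ -51/2x+27/2y+138=0] ∩ [|A−(7, 3)|²=370]]
2. A_y = 20  [[BA ⟂ BC ⇒ -51/2x+27/2y+138=0] ∩ [|A−(7, 3)|²=370]]
   so A = (16, 20)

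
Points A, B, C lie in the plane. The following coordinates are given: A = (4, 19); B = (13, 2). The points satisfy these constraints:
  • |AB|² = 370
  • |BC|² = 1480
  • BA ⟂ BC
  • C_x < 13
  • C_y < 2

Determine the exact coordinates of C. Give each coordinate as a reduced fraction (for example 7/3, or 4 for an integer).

C = (-21, -16)

1. C_x = -21  [[BA ⟂ BC ⇒ -9x+17y+83=0] ∩ [|C−(13, 2)|²=1480]]
2. C_y = -16  [[BA ⟂ BC ⇒ -9x+17y+83=0] ∩ [|C−(13, 2)|²=1480]]
   so C = (-21, -16)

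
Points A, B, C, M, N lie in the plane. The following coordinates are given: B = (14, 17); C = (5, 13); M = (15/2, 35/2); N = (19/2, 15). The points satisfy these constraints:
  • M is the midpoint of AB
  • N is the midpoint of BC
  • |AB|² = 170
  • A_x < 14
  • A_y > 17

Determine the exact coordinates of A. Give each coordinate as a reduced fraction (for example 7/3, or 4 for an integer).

1. A_x = 1  [A = 2·M−B = 2·(15/2, 35/2)−(14, 17)]
2. A_y = 18  [A = 2·M−B = 2·(15/2, 35/2)−(14, 17)]
   so A = (1, 18)

A = (1, 18)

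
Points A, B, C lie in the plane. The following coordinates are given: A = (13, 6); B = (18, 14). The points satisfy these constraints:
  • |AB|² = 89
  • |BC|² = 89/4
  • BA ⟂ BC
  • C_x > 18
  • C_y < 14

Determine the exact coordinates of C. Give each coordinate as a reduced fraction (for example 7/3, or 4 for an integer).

C = (22, 23/2)

1. C_x = 22  [[BA ⟂ BC ⇒ -5x-8y+202=0] ∩ [|C−(18, 14)|²=89/4]]
2. C_y = 23/2  [[BA ⟂ BC ⇒ -5x-8y+202=0] ∩ [|C−(18, 14)|²=89/4]]
   so C = (22, 23/2)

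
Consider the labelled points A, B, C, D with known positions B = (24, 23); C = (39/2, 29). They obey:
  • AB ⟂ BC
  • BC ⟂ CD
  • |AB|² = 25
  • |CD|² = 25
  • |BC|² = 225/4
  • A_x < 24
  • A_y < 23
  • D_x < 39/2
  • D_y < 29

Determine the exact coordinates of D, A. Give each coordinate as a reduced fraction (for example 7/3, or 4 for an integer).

D = (31/2, 26)
A = (20, 20)

1. D_x = 31/2  [[BC ⟂ CD ⇒ -9/2x+6y-345/4=0] ∩ [|D−(39/2, 29)|²=25]]
2. D_y = 26  [[BC ⟂ CD ⇒ -9/2x+6y-345/4=0] ∩ [|D−(39/2, 29)|²=25]]
   so D = (31/2, 26)
3. A_x = 20  [[AB ⟂ BC ⇒ 9/2x-6y+30=0] ∩ [|A−(24, 23)|²=25]]
4. A_y = 20  [[AB ⟂ BC ⇒ 9/2x-6y+30=0] ∩ [|A−(24, 23)|²=25]]
   so A = (20, 20)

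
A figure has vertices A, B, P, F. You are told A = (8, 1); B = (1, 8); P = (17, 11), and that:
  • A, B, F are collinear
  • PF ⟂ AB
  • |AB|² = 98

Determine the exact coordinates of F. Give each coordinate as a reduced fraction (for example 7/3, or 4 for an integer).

1. F_x = 15/2  [[A, B, F are collinear ⇒ -7x-7y+63=0] ∩ [PF ⟂ AB ⇒ -7x+7y+42=0]]
2. F_y = 3/2  [[A, B, F are collinear ⇒ -7x-7y+63=0] ∩ [PF ⟂ AB ⇒ -7x+7y+42=0]]
   so F = (15/2, 3/2)

F = (15/2, 3/2)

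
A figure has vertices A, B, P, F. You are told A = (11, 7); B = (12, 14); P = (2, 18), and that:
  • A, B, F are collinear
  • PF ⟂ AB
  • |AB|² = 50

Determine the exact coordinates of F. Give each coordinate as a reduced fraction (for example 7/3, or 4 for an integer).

F = (309/25, 413/25)

1. F_x = 309/25  [[A, B, F are collinear ⇒ -7x+1y+70=0] ∩ [PF ⟂ AB ⇒ 1x+7y-128=0]]
2. F_y = 413/25  [[A, B, F are collinear ⇒ -7x+1y+70=0] ∩ [PF ⟂ AB ⇒ 1x+7y-128=0]]
   so F = (309/25, 413/25)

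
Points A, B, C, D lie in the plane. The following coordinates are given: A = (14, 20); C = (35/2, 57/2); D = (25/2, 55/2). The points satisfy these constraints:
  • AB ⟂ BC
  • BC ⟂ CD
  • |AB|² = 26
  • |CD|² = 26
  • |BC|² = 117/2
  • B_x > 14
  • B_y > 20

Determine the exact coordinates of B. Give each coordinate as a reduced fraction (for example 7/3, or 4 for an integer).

1. B_x = 19  [[BC ⟂ CD ⇒ 5x+1y-116=0] ∩ [|B−(14, 20)|²=26]]
2. B_y = 21  [[BC ⟂ CD ⇒ 5x+1y-116=0] ∩ [|B−(14, 20)|²=26]]
   so B = (19, 21)

B = (19, 21)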